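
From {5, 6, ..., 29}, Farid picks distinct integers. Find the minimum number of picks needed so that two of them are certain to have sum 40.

17

Group the elements by complementary pair {x, 40−x}: {11,29}, {12,28}, {13,27}, …, giving 9 two-element pairs; the single value 20 (it cannot pair with itself since the integers are distinct); and 6 integers whose partner 40−x falls outside [5,29].
Treating each of those 16 groups as a pigeonhole, one can pick one integer per group — 16 integers — with no two summing to 40.
The 17th integer lands in an occupied pair, forcing a sum of 40.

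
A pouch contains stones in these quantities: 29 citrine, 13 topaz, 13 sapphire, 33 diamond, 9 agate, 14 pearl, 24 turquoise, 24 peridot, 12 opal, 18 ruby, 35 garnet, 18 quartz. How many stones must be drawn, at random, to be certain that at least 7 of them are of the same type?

An adversary could hand out at most 6 stones per type: 6 + 6 + 6 + 6 + 6 + 6 + 6 + 6 + 6 + 6 + 6 + 6 = 72 stones and still no type has 7.
Pigeonhole: one more stone lands in a type already at 6, so 73 draws are enough and 72 are not.

73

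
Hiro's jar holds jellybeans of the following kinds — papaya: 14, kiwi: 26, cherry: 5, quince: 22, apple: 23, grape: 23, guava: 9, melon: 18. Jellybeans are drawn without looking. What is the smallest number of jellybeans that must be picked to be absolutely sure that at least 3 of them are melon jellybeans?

In the worst case for collecting melon jellybeans, every non-melon jellybean comes out first.
There are 14 + 26 + 5 + 22 + 23 + 23 + 9 = 122 non-melon jellybeans altogether.
After those, each further jellybean must be melon, so 122 + 3 = 125 draws guarantee 3 melon jellybeans.

125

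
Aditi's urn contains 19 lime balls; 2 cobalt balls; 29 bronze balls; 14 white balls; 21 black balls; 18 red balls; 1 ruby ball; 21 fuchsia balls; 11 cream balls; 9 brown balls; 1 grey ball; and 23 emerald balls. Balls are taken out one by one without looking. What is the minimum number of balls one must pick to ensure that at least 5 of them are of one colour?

41

Pigeonhole: put each drawn ball into a box by colour. The largest draw with every box below 5 takes min(count, 4) from each colour; colours with fewer than 4 contribute all they have.
Σ min(cᵢ, 4) = 4 + 2 + 4 + 4 + 4 + 4 + 1 + 4 + 4 + 4 + 1 + 4 = 40.
Draw number 40 + 1 = 41 must push one box to 5.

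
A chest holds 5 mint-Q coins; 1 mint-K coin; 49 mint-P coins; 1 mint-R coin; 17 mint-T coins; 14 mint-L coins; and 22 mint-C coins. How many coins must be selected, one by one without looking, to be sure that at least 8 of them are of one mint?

Put each drawn coin into a box by mint. The largest draw with every box below 8 takes min(count, 7) from each mint; mints with fewer than 7 contribute all they have.
Σ min(cᵢ, 7) = 5 + 1 + 7 + 1 + 7 + 7 + 7 = 35.
Draw number 35 + 1 = 36 must push one box to 8.

36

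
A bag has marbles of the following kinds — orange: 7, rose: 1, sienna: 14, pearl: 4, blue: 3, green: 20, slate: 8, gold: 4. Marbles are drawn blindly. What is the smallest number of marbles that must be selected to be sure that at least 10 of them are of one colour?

Pigeonhole: the 8 colours are the holes; the marbles drawn are the pigeons.
To avoid 10 of any one colour, the worst case takes at most 9 of each colour, or every marble of a colour that has fewer than 9.
That gives 7 + 1 + 9 + 4 + 3 + 9 + 8 + 4 = 45 marbles with no colour reaching 10.
The next marble forces some colour to 10, so 45 + 1 = 46.

46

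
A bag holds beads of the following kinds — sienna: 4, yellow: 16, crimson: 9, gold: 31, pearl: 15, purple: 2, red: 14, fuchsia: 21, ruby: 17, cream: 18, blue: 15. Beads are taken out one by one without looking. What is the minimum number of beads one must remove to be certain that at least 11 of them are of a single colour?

96

By the pigeonhole principle, put each drawn bead into a box by colour. The largest draw with every box below 11 takes min(count, 10) from each colour; colours with fewer than 10 contribute all they have.
Σ min(cᵢ, 10) = 4 + 10 + 9 + 10 + 10 + 2 + 10 + 10 + 10 + 10 + 10 = 95.
Draw number 95 + 1 = 96 must push one box to 11.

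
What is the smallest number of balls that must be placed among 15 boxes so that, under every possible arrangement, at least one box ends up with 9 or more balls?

With 120 balls one could put exactly 8 in each of the 15 boxes, and no box would reach 9.
One more ball must land in a box that already has 8, giving it 9.
So 15 × 8 + 1 = 121 balls are required.

121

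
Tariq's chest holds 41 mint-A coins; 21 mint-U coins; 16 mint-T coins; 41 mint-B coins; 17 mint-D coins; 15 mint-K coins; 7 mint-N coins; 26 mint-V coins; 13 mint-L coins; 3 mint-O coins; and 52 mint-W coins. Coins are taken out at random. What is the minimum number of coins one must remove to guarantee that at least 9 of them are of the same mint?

83

The 11 mints are the holes; the coins drawn are the pigeons.
To avoid 9 of any one mint, the worst case takes at most 8 of each mint, or every coin of a mint that has fewer than 8.
That gives 8 + 8 + 8 + 8 + 8 + 8 + 7 + 8 + 8 + 3 + 8 = 82 coins with no mint reaching 9.
The next coin forces some mint to 9, so 82 + 1 = 83.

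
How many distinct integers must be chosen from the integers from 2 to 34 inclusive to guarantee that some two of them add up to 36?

18

Two chosen integers sum to 36 exactly when both halves of some pair {x, 36−x} with 2 ≤ x ≤ 36−x ≤ 34 are chosen — 16 such pairs.
The remaining 1 element (those with no distinct partner in range) can never complete a 36-sum, so the worst case takes all of them and one from each pair: 1 + 16 = 17.
Pigeonhole: the 18th integer has to be the second member of some pair, so 17 + 1 = 18.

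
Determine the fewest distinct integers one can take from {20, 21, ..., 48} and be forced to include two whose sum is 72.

Group the elements by complementary pair {x, 72−x}: {24,48}, {25,47}, {26,46}, …, giving 12 two-element pairs, the single value 36 (it cannot pair with itself since the integers are distinct), and 4 integers whose partner 72−x falls outside [20,48].
Pigeonhole: treating each of those 17 groups as a pigeonhole, one can pick one integer per group — 17 integers — with no two summing to 72.
The 18th integer lands in an occupied pair, forcing a sum of 72.

18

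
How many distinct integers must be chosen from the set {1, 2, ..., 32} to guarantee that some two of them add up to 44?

23

Group the elements by complementary pair {x, 44−x}: {12,32}, {13,31}, {14,30}, …, giving 10 two-element pairs, the single value 22 (it cannot pair with itself since the integers are distinct), and 11 integers whose partner 44−x falls outside [1,32].
By pigeonhole, treating each of those 22 groups as a pigeonhole, one can pick one integer per group — 22 integers — with no two summing to 44.
The 23rd integer lands in an occupied pair, forcing a sum of 44.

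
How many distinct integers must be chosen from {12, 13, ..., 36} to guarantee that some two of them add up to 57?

Two chosen integers sum to 57 exactly when both halves of some pair {x, 57−x} with 21 ≤ x ≤ 57−x ≤ 36 are chosen — 8 such pairs.
The remaining 9 elements (those with no distinct partner in range) can never complete a 57-sum, so the worst case takes all of them and one from each pair: 9 + 8 = 17.
The 18th integer has to be the second member of some pair, so 17 + 1 = 18.

18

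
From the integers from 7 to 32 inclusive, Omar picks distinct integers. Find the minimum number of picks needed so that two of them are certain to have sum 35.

16

Two chosen integers sum to 35 exactly when both halves of some pair {x, 35−x} with 7 ≤ x ≤ 35−x ≤ 28 are chosen — 11 such pairs.
The remaining 4 elements (those with no distinct partner in range) can never complete a 35-sum, so the worst case takes all of them and one from each pair: 4 + 11 = 15.
The 16th integer has to be the second member of some pair, so 15 + 1 = 16.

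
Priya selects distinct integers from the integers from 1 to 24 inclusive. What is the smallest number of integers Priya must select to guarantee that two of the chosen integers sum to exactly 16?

18

A set avoiding the sum 16 can contain at most one of each pair {x, 16−x}, plus the 10 elements whose complement lies outside the range or equal to its own complement.
The integers 8, …, 24 (17 of them) are such a set: any two sum to at least 8+9 = 17 > 16.
By pigeonhole, any 18th integer completes one of the 7 pairs, so 18 choices force a sum of 16.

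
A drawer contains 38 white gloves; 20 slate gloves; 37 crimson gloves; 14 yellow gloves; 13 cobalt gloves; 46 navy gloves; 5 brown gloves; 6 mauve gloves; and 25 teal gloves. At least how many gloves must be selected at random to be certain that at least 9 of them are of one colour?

Pigeonhole: the 9 colours are the holes; the gloves drawn are the pigeons.
To avoid 9 of any one colour, the worst case takes at most 8 of each colour, or every glove of a colour that has fewer than 8.
That gives 8 + 8 + 8 + 8 + 8 + 8 + 5 + 6 + 8 = 67 gloves with no colour reaching 9.
The next glove forces some colour to 9, so 67 + 1 = 68.

68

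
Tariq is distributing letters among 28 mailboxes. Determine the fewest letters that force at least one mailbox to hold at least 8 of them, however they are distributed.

197

With 196 letters one could put exactly 7 in each of the 28 mailboxes, and no mailbox would reach 8.
One more letter must land in a mailbox that already has 7, giving it 8.
So 28 × 7 + 1 = 197 letters are required.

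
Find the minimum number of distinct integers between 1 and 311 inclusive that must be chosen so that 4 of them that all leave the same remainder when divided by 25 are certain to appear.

The 25 residue classes mod 25 are the pigeonholes.
With 75 integers one could put 3 in each residue class and have no class reach 4.
The 76th integer pushes some class to 4, so 25·3 + 1 = 76.

76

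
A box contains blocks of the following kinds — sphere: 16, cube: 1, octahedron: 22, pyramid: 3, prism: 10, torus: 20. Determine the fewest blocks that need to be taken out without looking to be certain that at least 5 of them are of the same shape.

The 6 shapes are the holes; the blocks drawn are the pigeons.
To avoid 5 of any one shape, the worst case takes at most 4 of each shape, or every block of a shape that has fewer than 4.
That gives 4 + 1 + 4 + 3 + 4 + 4 = 20 blocks with no shape reaching 5.
The next block forces some shape to 5, so 20 + 1 = 21.

21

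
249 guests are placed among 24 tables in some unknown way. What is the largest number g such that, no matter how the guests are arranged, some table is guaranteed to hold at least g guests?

The 24 tables are the holes and the 249 guests are the pigeons.
If every table held at most 10 guests, the total would be at most 24 × 10 = 240, which is less than 249.
So some table holds at least ⌈249/24⌉ = 11 guests.

11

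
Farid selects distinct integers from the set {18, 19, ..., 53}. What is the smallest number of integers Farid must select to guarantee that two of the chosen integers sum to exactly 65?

A set avoiding the sum 65 can contain at most one of each pair {x, 65−x}, plus the 6 elements whose complement lies outside the range.
The integers 33, …, 53 (21 of them) are such a set: any two sum to at least 33+34 = 67 > 65.
By pigeonhole, any 22nd integer completes one of the 15 pairs, so 22 choices force a sum of 65.

22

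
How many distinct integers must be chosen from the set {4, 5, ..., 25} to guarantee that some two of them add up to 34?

15

Two chosen integers sum to 34 exactly when both halves of some pair {x, 34−x} with 9 ≤ x ≤ 34−x ≤ 25 are chosen — 8 such pairs.
The remaining 6 elements (those with no distinct partner in range) can never complete a 34-sum, so the worst case takes all of them and one from each pair: 6 + 8 = 14.
The 15th integer has to be the second member of some pair, so 14 + 1 = 15.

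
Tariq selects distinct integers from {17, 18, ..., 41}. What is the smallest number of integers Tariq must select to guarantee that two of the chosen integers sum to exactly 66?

A set avoiding the sum 66 can contain at most one of each pair {x, 66−x}, plus the 9 elements whose complement lies outside the range or equal to its own complement.
The integers 17, …, 33 (17 of them) are such a set: any two sum to at least 17+18 = 35 and at most 32+33 = 65 < 66.
By the pigeonhole principle, any 18th integer completes one of the 8 pairs, so 18 choices force a sum of 66.

18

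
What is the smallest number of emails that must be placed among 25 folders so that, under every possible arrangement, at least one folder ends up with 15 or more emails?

With 350 emails one could put exactly 14 in each of the 25 folders, and no folder would reach 15.
By the pigeonhole principle, one more email must land in a folder that already has 14, giving it 15.
So 25 × 14 + 1 = 351 emails are required.

351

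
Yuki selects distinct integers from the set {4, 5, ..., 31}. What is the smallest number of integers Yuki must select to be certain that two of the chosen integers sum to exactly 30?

18

Group the elements by complementary pair {x, 30−x}: {4,26}, {5,25}, {6,24}, …, giving 11 two-element pairs; the single value 15 (it cannot pair with itself since the integers are distinct); and 5 integers whose partner 30−x falls outside [4,31].
Pigeonhole: treating each of those 17 groups as a pigeonhole, one can pick one integer per group — 17 integers — with no two summing to 30.
The 18th integer lands in an occupied pair, forcing a sum of 30.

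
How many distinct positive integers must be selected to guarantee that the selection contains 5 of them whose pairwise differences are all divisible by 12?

Integers whose pairwise differences are multiples of 12 are exactly those sharing a remainder mod 12. By pigeonhole, the 12 residue classes mod 12 are the pigeonholes.
With 48 integers one could put 4 in each residue class and have no class reach 5.
The 49th integer pushes some class to 5, so 12·4 + 1 = 49.

49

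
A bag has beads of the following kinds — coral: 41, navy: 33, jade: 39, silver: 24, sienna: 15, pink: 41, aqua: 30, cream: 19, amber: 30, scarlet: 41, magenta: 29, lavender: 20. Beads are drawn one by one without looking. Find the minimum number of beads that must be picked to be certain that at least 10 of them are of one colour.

109

By pigeonhole, put each drawn bead into a box by colour. The largest draw with every box below 10 takes min(count, 9) from each colour.
Σ min(cᵢ, 9) = 9 + 9 + 9 + 9 + 9 + 9 + 9 + 9 + 9 + 9 + 9 + 9 = 108.
Draw number 108 + 1 = 109 must push one box to 10.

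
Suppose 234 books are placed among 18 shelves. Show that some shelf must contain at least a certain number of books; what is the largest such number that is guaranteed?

13

By the pigeonhole principle, the 18 shelves are the holes and the 234 books are the pigeons.
If every shelf held at most 12 books, the total would be at most 18 × 12 = 216, which is less than 234.
So some shelf holds at least ⌈234/18⌉ = 13 books.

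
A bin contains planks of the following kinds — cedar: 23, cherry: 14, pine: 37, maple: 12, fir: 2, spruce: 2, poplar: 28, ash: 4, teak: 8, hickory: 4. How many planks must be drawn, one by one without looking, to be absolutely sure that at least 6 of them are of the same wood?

43

By the pigeonhole principle, put each drawn plank into a box by wood. The largest draw with every box below 6 takes min(count, 5) from each wood; woods with fewer than 5 contribute all they have.
Σ min(cᵢ, 5) = 5 + 5 + 5 + 5 + 2 + 2 + 5 + 4 + 5 + 4 = 42.
Draw number 42 + 1 = 43 must push one box to 6.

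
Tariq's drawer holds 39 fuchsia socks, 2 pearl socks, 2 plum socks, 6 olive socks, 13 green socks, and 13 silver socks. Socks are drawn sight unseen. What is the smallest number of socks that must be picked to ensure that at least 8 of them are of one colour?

32

Pigeonhole: the 6 colours are the holes; the socks drawn are the pigeons.
To avoid 8 of any one colour, the worst case takes at most 7 of each colour, or every sock of a colour that has fewer than 7.
That gives 7 + 2 + 2 + 6 + 7 + 7 = 31 socks with no colour reaching 8.
The next sock forces some colour to 8, so 31 + 1 = 32.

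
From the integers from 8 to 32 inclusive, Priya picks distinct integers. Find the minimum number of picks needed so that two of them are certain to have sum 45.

16

A set avoiding the sum 45 can contain at most one of each pair {x, 45−x}, plus the 5 elements whose complement lies outside the range.
The integers 8, …, 22 (15 of them) are such a set: any two sum to at least 8+9 = 17 and at most 21+22 = 43 < 45.
Any 16th integer completes one of the 10 pairs, so 16 choices force a sum of 45.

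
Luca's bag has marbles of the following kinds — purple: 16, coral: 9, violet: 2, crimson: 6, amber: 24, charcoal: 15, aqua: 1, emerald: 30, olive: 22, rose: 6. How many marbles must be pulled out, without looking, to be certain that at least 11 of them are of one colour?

By pigeonhole, put each drawn marble into a box by colour. The largest draw with every box below 11 takes min(count, 10) from each colour; colours with fewer than 10 contribute all they have.
Σ min(cᵢ, 10) = 10 + 9 + 2 + 6 + 10 + 10 + 1 + 10 + 10 + 6 = 74.
Draw number 74 + 1 = 75 must push one box to 11.

75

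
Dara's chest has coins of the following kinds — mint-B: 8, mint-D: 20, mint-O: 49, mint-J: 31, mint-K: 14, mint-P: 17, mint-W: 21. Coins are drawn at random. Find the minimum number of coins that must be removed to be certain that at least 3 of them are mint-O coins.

In the worst case for collecting mint-O coins, every non-mint-O coin comes out first.
There are 8 + 20 + 31 + 14 + 17 + 21 = 111 non-mint-O coins altogether.
After those, each further coin must be mint-O, so 111 + 3 = 114 draws guarantee 3 mint-O coins.

114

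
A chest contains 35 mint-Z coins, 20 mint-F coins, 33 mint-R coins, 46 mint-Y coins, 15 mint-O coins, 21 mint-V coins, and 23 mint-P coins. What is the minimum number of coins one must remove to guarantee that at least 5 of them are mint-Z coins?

163

In the worst case for collecting mint-Z coins, every non-mint-Z coin comes out first.
There are 20 + 33 + 46 + 15 + 21 + 23 = 158 non-mint-Z coins altogether.
After those, each further coin must be mint-Z, so 158 + 5 = 163 draws guarantee 5 mint-Z coins.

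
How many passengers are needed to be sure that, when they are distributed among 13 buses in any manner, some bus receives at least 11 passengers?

131

With 130 passengers one could put exactly 10 in each of the 13 buses, and no bus would reach 11.
Pigeonhole: one more passenger must land in a bus that already has 10, giving it 11.
So 13 × 10 + 1 = 131 passengers are required.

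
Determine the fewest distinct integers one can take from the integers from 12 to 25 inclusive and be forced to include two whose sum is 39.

Group the elements by complementary pair {x, 39−x}: {14,25}, {15,24}, {16,23}, …, giving 6 two-element pairs and 2 integers whose partner 39−x falls outside [12,25].
By the pigeonhole principle, treating each of those 8 groups as a pigeonhole, one can pick one integer per group — 8 integers — with no two summing to 39.
The 9th integer lands in an occupied pair, forcing a sum of 39.

9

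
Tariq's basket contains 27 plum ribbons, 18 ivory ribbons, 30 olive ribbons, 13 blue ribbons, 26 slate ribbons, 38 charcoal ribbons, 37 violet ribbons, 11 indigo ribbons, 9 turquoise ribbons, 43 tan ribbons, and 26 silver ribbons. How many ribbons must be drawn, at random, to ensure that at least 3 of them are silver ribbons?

255

In the worst case for collecting silver ribbons, every non-silver ribbon comes out first.
There are 27 + 18 + 30 + 13 + 26 + 38 + 37 + 11 + 9 + 43 = 252 non-silver ribbons altogether.
After those, each further ribbon must be silver, so 252 + 3 = 255 draws guarantee 3 silver ribbons.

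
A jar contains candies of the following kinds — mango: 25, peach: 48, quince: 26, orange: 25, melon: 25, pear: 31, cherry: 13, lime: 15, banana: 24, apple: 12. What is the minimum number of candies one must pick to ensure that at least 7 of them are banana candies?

227

In the worst case for collecting banana candies, every non-banana candy comes out first.
There are 25 + 48 + 26 + 25 + 25 + 31 + 13 + 15 + 12 = 220 non-banana candies altogether.
After those, each further candy must be banana, so 220 + 7 = 227 draws guarantee 7 banana candies.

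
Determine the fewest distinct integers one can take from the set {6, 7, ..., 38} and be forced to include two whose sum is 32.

24

Two chosen integers sum to 32 exactly when both halves of some pair {x, 32−x} with 6 ≤ x ≤ 32−x ≤ 26 are chosen — 10 such pairs.
The remaining 13 elements (those with no distinct partner in range) can never complete a 32-sum, so the worst case takes all of them and one from each pair: 13 + 10 = 23.
By pigeonhole, the 24th integer has to be the second member of some pair, so 23 + 1 = 24.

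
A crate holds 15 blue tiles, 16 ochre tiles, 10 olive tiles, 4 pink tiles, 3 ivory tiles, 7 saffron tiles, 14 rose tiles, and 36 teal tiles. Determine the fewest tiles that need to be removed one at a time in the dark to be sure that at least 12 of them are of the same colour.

69

The 8 colours are the holes; the tiles drawn are the pigeons.
To avoid 12 of any one colour, the worst case takes at most 11 of each colour, or every tile of a colour that has fewer than 11.
That gives 11 + 11 + 10 + 4 + 3 + 7 + 11 + 11 = 68 tiles with no colour reaching 12.
The next tile forces some colour to 12, so 68 + 1 = 69.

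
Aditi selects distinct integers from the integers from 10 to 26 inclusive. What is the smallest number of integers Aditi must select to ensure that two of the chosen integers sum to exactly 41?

A set avoiding the sum 41 can contain at most one of each pair {x, 41−x}, plus the 5 elements whose complement lies outside the range.
The integers 10, …, 20 (11 of them) are such a set: any two sum to at least 10+11 = 21 and at most 19+20 = 39 < 41.
By pigeonhole, any 12th integer completes one of the 6 pairs, so 12 choices force a sum of 41.

12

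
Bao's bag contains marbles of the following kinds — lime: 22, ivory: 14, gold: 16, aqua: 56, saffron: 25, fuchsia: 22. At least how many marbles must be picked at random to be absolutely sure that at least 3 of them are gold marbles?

142

In the worst case for collecting gold marbles, every non-gold marble comes out first.
There are 22 + 14 + 56 + 25 + 22 = 139 non-gold marbles altogether.
After those, each further marble must be gold, so 139 + 3 = 142 draws guarantee 3 gold marbles.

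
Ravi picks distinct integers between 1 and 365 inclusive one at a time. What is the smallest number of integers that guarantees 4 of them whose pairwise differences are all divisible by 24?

73

Integers whose pairwise differences are multiples of 24 are exactly those sharing a remainder mod 24. By pigeonhole, the 24 residue classes mod 24 are the pigeonholes.
With 72 integers one could put 3 in each residue class and have no class reach 4.
The 73rd integer pushes some class to 4, so 24·3 + 1 = 73.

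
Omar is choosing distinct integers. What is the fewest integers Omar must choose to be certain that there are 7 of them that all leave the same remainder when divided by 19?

115

Pigeonhole: the 19 residue classes mod 19 are the pigeonholes.
With 114 integers one could put 6 in each residue class and have no class reach 7.
The 115th integer pushes some class to 7, so 19·6 + 1 = 115.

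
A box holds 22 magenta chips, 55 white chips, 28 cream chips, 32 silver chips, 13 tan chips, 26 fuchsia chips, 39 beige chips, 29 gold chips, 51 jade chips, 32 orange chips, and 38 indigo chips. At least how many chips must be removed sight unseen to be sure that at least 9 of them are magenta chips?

In the worst case for collecting magenta chips, every non-magenta chip comes out first.
There are 55 + 28 + 32 + 13 + 26 + 39 + 29 + 51 + 32 + 38 = 343 non-magenta chips altogether.
After those, each further chip must be magenta, so 343 + 9 = 352 draws guarantee 9 magenta chips.

352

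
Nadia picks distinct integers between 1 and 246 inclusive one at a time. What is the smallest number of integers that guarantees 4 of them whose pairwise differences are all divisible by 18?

55

Integers whose pairwise differences are multiples of 18 are exactly those sharing a remainder mod 18. By pigeonhole, the 18 residue classes mod 18 are the pigeonholes.
With 54 integers one could put 3 in each residue class and have no class reach 4.
The 55th integer pushes some class to 4, so 18·3 + 1 = 55.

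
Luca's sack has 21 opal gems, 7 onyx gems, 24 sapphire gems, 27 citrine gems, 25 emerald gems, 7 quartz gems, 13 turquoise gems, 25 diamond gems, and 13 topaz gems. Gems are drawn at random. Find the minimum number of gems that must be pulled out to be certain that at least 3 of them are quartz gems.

158

In the worst case for collecting quartz gems, every non-quartz gem comes out first.
There are 21 + 7 + 24 + 27 + 25 + 13 + 25 + 13 = 155 non-quartz gems altogether.
After those, each further gem must be quartz, so 155 + 3 = 158 draws guarantee 3 quartz gems.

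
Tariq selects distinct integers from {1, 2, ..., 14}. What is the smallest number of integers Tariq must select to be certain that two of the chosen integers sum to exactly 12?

10

Two chosen integers sum to 12 exactly when both halves of some pair {x, 12−x} with 1 ≤ x ≤ 12−x ≤ 11 are chosen — 5 such pairs.
The remaining 4 elements (those with no distinct partner in range) can never complete a 12-sum, so the worst case takes all of them and one from each pair: 4 + 5 = 9.
By pigeonhole, the 10th integer has to be the second member of some pair, so 9 + 1 = 10.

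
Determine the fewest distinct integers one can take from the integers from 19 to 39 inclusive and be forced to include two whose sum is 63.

Two chosen integers sum to 63 exactly when both halves of some pair {x, 63−x} with 24 ≤ x ≤ 63−x ≤ 39 are chosen — 8 such pairs.
The remaining 5 elements (those with no distinct partner in range) can never complete a 63-sum, so the worst case takes all of them and one from each pair: 5 + 8 = 13.
The 14th integer has to be the second member of some pair, so 13 + 1 = 14.

14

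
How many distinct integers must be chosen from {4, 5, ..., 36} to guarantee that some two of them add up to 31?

22

Group the elements by complementary pair {x, 31−x}: {4,27}, {5,26}, {6,25}, …, giving 12 two-element pairs and 9 integers whose partner 31−x falls outside [4,36].
By pigeonhole, treating each of those 21 groups as a pigeonhole, one can pick one integer per group — 21 integers — with no two summing to 31.
The 22nd integer lands in an occupied pair, forcing a sum of 31.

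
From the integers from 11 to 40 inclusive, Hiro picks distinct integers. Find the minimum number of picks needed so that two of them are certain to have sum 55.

A set avoiding the sum 55 can contain at most one of each pair {x, 55−x}, plus the 4 elements whose complement lies outside the range.
The integers 11, …, 27 (17 of them) are such a set: any two sum to at least 11+12 = 23 and at most 26+27 = 53 < 55.
Pigeonhole: any 18th integer completes one of the 13 pairs, so 18 choices force a sum of 55.

18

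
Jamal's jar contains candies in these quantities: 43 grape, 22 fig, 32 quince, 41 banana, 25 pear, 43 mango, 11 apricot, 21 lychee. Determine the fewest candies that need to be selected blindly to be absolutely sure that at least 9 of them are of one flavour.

65

The 8 flavours are the holes; the candies drawn are the pigeons.
To avoid 9 of any one flavour, the worst case takes at most 8 of each flavour.
That gives 8 + 8 + 8 + 8 + 8 + 8 + 8 + 8 = 64 candies with no flavour reaching 9.
The next candy forces some flavour to 9, so 64 + 1 = 65.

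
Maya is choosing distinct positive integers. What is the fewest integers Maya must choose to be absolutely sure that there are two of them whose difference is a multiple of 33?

34

Integers whose pairwise differences are multiples of 33 are exactly those sharing a remainder mod 33. By the pigeonhole principle, the 33 residue classes mod 33 are the pigeonholes.
With 33 integers one could put 1 in each residue class and have no class reach 2.
The 34th integer pushes some class to 2, so 33·1 + 1 = 34.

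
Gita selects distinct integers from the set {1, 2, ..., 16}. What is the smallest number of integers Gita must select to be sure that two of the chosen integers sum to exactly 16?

10

Group the elements by complementary pair {x, 16−x}: {1,15}, {2,14}, {3,13}, …, giving 7 two-element pairs, the single value 8 (it cannot pair with itself since the integers are distinct), and 1 integer whose partner 16−x falls outside [1,16].
Treating each of those 9 groups as a pigeonhole, one can pick one integer per group — 9 integers — with no two summing to 16.
The 10th integer lands in an occupied pair, forcing a sum of 16.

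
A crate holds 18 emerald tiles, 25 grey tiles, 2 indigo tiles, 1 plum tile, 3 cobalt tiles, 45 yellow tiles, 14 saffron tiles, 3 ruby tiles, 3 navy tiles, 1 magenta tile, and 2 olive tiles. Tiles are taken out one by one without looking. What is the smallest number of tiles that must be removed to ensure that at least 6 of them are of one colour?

36

Put each drawn tile into a box by colour. The largest draw with every box below 6 takes min(count, 5) from each colour; colours with fewer than 5 contribute all they have.
Σ min(cᵢ, 5) = 5 + 5 + 2 + 1 + 3 + 5 + 5 + 3 + 3 + 1 + 2 = 35.
Draw number 35 + 1 = 36 must push one box to 6.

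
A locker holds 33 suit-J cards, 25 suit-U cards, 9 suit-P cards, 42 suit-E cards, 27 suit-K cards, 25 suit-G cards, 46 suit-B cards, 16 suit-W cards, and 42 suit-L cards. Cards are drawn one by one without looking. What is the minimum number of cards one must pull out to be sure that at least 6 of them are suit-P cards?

262

In the worst case for collecting suit-P cards, every non-suit-P card comes out first.
There are 33 + 25 + 42 + 27 + 25 + 46 + 16 + 42 = 256 non-suit-P cards altogether.
After those, each further card must be suit-P, so 256 + 6 = 262 draws guarantee 6 suit-P cards.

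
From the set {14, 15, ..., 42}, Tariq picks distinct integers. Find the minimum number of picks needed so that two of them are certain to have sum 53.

Group the elements by complementary pair {x, 53−x}: {14,39}, {15,38}, {16,37}, …, giving 13 two-element pairs and 3 integers whose partner 53−x falls outside [14,42].
Treating each of those 16 groups as a pigeonhole, one can pick one integer per group — 16 integers — with no two summing to 53.
The 17th integer lands in an occupied pair, forcing a sum of 53.

17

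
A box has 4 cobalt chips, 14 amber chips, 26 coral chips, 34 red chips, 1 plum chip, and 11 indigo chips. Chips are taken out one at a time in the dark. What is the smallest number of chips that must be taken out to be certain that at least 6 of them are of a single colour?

26

Put each drawn chip into a box by colour. The largest draw with every box below 6 takes min(count, 5) from each colour; colours with fewer than 5 contribute all they have.
Σ min(cᵢ, 5) = 4 + 5 + 5 + 5 + 1 + 5 = 25.
Draw number 25 + 1 = 26 must push one box to 6.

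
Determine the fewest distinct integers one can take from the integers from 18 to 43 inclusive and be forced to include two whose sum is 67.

17

A set avoiding the sum 67 can contain at most one of each pair {x, 67−x}, plus the 6 elements whose complement lies outside the range.
The integers 18, …, 33 (16 of them) are such a set: any two sum to at least 18+19 = 37 and at most 32+33 = 65 < 67.
Any 17th integer completes one of the 10 pairs, so 17 choices force a sum of 67.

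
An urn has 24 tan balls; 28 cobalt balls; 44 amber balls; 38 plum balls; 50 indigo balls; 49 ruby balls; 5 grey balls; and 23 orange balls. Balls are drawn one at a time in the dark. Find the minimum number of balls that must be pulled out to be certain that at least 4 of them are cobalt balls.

237

In the worst case for collecting cobalt balls, every non-cobalt ball comes out first.
There are 24 + 44 + 38 + 50 + 49 + 5 + 23 = 233 non-cobalt balls altogether.
After those, each further ball must be cobalt, so 233 + 4 = 237 draws guarantee 4 cobalt balls.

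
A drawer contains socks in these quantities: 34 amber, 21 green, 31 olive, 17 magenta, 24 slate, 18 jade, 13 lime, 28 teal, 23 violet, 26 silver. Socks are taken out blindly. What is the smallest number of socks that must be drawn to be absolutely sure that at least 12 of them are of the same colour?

An adversary could hand out at most 11 socks per colour: 11 + 11 + 11 + 11 + 11 + 11 + 11 + 11 + 11 + 11 = 110 socks and still no colour has 12.
One more sock lands in a colour already at 11, so 111 draws are enough and 110 are not.

111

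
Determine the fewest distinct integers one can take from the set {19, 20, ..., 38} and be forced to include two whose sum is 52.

14

Group the elements by complementary pair {x, 52−x}: {19,33}, {20,32}, {21,31}, …, giving 7 two-element pairs; the single value 26 (it cannot pair with itself since the integers are distinct); and 5 integers whose partner 52−x falls outside [19,38].
By pigeonhole, treating each of those 13 groups as a pigeonhole, one can pick one integer per group — 13 integers — with no two summing to 52.
The 14th integer lands in an occupied pair, forcing a sum of 52.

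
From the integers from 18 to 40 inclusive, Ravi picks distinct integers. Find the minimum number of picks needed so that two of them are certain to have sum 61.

Group the elements by complementary pair {x, 61−x}: {21,40}, {22,39}, {23,38}, …, giving 10 two-element pairs and 3 integers whose partner 61−x falls outside [18,40].
By the pigeonhole principle, treating each of those 13 groups as a pigeonhole, one can pick one integer per group — 13 integers — with no two summing to 61.
The 14th integer lands in an occupied pair, forcing a sum of 61.

14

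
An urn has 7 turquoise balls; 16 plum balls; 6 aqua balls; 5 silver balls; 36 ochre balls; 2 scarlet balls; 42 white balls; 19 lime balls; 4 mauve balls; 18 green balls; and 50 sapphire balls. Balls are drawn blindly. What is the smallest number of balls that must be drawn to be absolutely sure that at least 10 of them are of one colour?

By pigeonhole, put each drawn ball into a box by colour. The largest draw with every box below 10 takes min(count, 9) from each colour; colours with fewer than 9 contribute all they have.
Σ min(cᵢ, 9) = 7 + 9 + 6 + 5 + 9 + 2 + 9 + 9 + 4 + 9 + 9 = 78.
Draw number 78 + 1 = 79 must push one box to 10.

79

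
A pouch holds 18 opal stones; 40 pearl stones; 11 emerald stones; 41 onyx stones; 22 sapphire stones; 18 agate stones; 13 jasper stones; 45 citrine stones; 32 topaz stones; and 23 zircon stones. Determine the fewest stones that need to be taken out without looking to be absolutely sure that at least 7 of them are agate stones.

252

In the worst case for collecting agate stones, every non-agate stone comes out first.
There are 18 + 40 + 11 + 41 + 22 + 13 + 45 + 32 + 23 = 245 non-agate stones altogether.
After those, each further stone must be agate, so 245 + 7 = 252 draws guarantee 7 agate stones.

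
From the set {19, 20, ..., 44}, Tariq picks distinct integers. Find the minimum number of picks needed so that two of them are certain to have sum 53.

Group the elements by complementary pair {x, 53−x}: {19,34}, {20,33}, {21,32}, …, giving 8 two-element pairs and 10 integers whose partner 53−x falls outside [19,44].
Pigeonhole: treating each of those 18 groups as a pigeonhole, one can pick one integer per group — 18 integers — with no two summing to 53.
The 19th integer lands in an occupied pair, forcing a sum of 53.

19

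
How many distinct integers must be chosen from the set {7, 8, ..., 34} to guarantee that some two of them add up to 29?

Two chosen integers sum to 29 exactly when both halves of some pair {x, 29−x} with 7 ≤ x ≤ 29−x ≤ 22 are chosen — 8 such pairs.
The remaining 12 elements (those with no distinct partner in range) can never complete a 29-sum, so the worst case takes all of them and one from each pair: 12 + 8 = 20.
The 21st integer has to be the second member of some pair, so 20 + 1 = 21.

21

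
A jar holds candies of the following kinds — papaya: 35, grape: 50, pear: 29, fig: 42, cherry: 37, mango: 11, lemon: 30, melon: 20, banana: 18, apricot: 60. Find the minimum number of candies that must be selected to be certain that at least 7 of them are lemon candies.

309

In the worst case for collecting lemon candies, every non-lemon candy comes out first.
There are 35 + 50 + 29 + 42 + 37 + 11 + 20 + 18 + 60 = 302 non-lemon candies altogether.
After those, each further candy must be lemon, so 302 + 7 = 309 draws guarantee 7 lemon candies.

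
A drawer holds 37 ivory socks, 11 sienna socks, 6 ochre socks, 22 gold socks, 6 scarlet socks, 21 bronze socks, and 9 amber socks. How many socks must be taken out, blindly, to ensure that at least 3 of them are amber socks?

In the worst case for collecting amber socks, every non-amber sock comes out first.
There are 37 + 11 + 6 + 22 + 6 + 21 = 103 non-amber socks altogether.
After those, each further sock must be amber, so 103 + 3 = 106 draws guarantee 3 amber socks.

106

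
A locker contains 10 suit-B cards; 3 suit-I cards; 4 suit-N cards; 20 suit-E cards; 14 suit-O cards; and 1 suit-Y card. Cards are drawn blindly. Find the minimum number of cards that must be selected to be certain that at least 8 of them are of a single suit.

By the pigeonhole principle, put each drawn card into a box by suit. The largest draw with every box below 8 takes min(count, 7) from each suit; suits with fewer than 7 contribute all they have.
Σ min(cᵢ, 7) = 7 + 3 + 4 + 7 + 7 + 1 = 29.
Draw number 29 + 1 = 30 must push one box to 8.

30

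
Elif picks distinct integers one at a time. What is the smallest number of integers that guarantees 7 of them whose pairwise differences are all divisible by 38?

Integers whose pairwise differences are multiples of 38 are exactly those sharing a remainder mod 38. The 38 residue classes mod 38 are the pigeonholes.
With 228 integers one could put 6 in each residue class and have no class reach 7.
The 229th integer pushes some class to 7, so 38·6 + 1 = 229.

229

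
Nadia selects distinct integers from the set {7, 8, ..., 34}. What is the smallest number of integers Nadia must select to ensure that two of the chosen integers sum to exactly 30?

21

A set avoiding the sum 30 can contain at most one of each pair {x, 30−x}, plus the 12 elements whose complement lies outside the range or equal to its own complement.
The integers 15, …, 34 (20 of them) are such a set: any two sum to at least 15+16 = 31 > 30.
Any 21st integer completes one of the 8 pairs, so 21 choices force a sum of 30.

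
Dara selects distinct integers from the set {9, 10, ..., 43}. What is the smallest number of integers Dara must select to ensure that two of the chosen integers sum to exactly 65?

25

Two chosen integers sum to 65 exactly when both halves of some pair {x, 65−x} with 22 ≤ x ≤ 65−x ≤ 43 are chosen — 11 such pairs.
The remaining 13 elements (those with no distinct partner in range) can never complete a 65-sum, so the worst case takes all of them and one from each pair: 13 + 11 = 24.
By pigeonhole, the 25th integer has to be the second member of some pair, so 24 + 1 = 25.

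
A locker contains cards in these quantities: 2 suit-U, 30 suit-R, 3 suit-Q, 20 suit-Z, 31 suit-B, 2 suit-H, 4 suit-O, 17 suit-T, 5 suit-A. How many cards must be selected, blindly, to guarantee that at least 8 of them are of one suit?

45

Put each drawn card into a box by suit. The largest draw with every box below 8 takes min(count, 7) from each suit; suits with fewer than 7 contribute all they have.
Σ min(cᵢ, 7) = 2 + 7 + 3 + 7 + 7 + 2 + 4 + 7 + 5 = 44.
Draw number 44 + 1 = 45 must push one box to 8.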